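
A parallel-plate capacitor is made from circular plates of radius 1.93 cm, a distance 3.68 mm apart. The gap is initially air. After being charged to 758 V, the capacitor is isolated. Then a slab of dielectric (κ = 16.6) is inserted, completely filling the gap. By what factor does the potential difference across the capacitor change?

0.0602

Isolated ⇒ Q is held fixed.
C₂ = 16.6 C₁ and V = Q/C, so V₂/V₁ = C₁/C₂ = 0.0602.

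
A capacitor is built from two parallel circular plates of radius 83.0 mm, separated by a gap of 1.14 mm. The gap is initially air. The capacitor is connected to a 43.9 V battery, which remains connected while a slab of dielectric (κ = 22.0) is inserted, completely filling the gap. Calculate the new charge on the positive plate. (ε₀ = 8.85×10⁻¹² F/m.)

162 nC

A = π(83.0 mm)² = 2.16×10⁻² m².
Initially C₁ = ε₀A/d = 8.85×10⁻¹² × 2.16×10⁻² / 1.14×10⁻³ = 1.68×10⁻¹⁰ F.
Q₁ = 7.38×10⁻⁹ C.
Battery connected ⇒ V is held fixed. C₂ = 22.0 C₁ and Q = CV, so Q₂/Q₁ = C₂/C₁ = 22.0.
Q₂ = 22.0 × 7.38×10⁻⁹ = 1.62×10⁻⁷ C.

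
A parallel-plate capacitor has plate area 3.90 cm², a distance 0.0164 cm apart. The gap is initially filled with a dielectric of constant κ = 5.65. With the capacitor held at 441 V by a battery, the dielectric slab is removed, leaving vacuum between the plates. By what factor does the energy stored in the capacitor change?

U₂/U₁ ≈ 0.177

Battery connected ⇒ V is held fixed.
C₂ = 0.177 C₁ and U = ½CV², so U₂/U₁ = C₂/C₁ = 0.177.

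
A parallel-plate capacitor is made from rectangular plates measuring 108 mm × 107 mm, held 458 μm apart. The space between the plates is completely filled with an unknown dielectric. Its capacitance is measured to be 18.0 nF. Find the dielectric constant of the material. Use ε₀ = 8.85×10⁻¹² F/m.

A = 108 × 107 mm² = 1.16×10⁻² m².
κ = Cd/(ε₀A) = 1.80×10⁻⁸ × 4.58×10⁻⁴ / (8.85×10⁻¹² × 1.16×10⁻²) = 80.6.

80.6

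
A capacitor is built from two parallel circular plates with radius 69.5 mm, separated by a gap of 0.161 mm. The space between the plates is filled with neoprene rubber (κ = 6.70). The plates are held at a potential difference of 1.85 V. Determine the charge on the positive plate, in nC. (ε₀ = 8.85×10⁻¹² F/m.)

Q ≈ 10.3 nC

A = π(69.5 mm)² = 1.52×10⁻² m².
C = κε₀A/d = 6.70 × 8.85×10⁻¹² × 1.52×10⁻² / 1.61×10⁻⁴ = 5.59×10⁻⁹ F.
Q = CV = 5.59×10⁻⁹ × 1.85 = 1.03×10⁻⁸ C.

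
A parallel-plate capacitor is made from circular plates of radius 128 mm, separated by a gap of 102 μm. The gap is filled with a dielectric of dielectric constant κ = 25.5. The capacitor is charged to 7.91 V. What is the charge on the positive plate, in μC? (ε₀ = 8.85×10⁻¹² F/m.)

Q ≈ 0.901 μC

A = π(128 mm)² = 5.15×10⁻² m².
C = κε₀A/d = 25.5 × 8.85×10⁻¹² × 5.15×10⁻² / 1.02×10⁻⁴ = 1.14×10⁻⁷ F.
Q = CV = 1.14×10⁻⁷ × 7.91 = 9.01×10⁻⁷ C.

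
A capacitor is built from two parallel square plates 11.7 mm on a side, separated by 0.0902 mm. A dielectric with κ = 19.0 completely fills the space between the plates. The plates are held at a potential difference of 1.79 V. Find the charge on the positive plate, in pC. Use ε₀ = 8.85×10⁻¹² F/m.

Q ≈ 457 pC

A = (11.7 mm)² = 1.37×10⁻⁴ m².
C = κε₀A/d = 19.0 × 8.85×10⁻¹² × 1.37×10⁻⁴ / 9.02×10⁻⁵ = 2.55×10⁻¹⁰ F.
Q = CV = 2.55×10⁻¹⁰ × 1.79 = 4.57×10⁻¹⁰ C.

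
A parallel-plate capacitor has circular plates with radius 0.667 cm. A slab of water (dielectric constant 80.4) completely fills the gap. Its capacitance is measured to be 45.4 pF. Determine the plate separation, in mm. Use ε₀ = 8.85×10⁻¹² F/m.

A = π(0.667 cm)² = 1.40×10⁻⁴ m².
d = κε₀A/C = 80.4 × 8.85×10⁻¹² × 1.40×10⁻⁴ / 4.54×10⁻¹¹ = 2.19×10⁻³ m.

d ≈ 2.19 mm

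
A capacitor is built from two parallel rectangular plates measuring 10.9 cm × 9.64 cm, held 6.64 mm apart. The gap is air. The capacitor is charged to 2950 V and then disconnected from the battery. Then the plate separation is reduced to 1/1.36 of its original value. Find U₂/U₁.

U₂/U₁ ≈ 0.735

Isolated ⇒ Q is held fixed.
C₂ = 1.36 C₁ and U = Q²/(2C), so U₂/U₁ = C₁/C₂ = 0.735.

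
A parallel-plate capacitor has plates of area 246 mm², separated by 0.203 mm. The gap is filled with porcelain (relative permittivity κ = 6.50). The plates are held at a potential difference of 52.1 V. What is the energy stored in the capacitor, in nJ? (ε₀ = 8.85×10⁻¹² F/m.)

A = 246 mm² = 2.46×10⁻⁴ m².
C = κε₀A/d = 6.50 × 8.85×10⁻¹² × 2.46×10⁻⁴ / 2.03×10⁻⁴ = 6.97×10⁻¹¹ F.
U = ½CV² = ½ × 6.97×10⁻¹¹ × (52.1)² = 9.46×10⁻⁸ J.

U ≈ 94.6 nJ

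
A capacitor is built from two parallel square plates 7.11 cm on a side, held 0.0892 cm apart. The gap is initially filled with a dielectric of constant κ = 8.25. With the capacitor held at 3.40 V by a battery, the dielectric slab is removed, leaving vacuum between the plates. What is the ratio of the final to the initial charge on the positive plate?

Q₂/Q₁ ≈ 0.121

Battery connected ⇒ V is held fixed.
C₂ = 0.121 C₁ and Q = CV, so Q₂/Q₁ = C₂/C₁ = 0.121.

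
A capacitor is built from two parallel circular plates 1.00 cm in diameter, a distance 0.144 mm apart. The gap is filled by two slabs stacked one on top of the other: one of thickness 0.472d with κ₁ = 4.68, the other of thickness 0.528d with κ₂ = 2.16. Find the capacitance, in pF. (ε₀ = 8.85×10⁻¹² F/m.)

A = π(1.00/2 cm)² = 7.85×10⁻⁵ m².
Stacked slabs ⇒ two capacitors in series, each with the full plate area.
C₁ = κ₁ε₀A/d₁ = 4.68 × 8.85×10⁻¹² × 7.85×10⁻⁵ / 6.80×10⁻⁵ = 4.79×10⁻¹¹ F.
C₂ = κ₂ε₀A/d₂ = 2.16 × 8.85×10⁻¹² × 7.85×10⁻⁵ / 7.60×10⁻⁵ = 1.97×10⁻¹¹ F.
C = (1/C₁ + 1/C₂)⁻¹ = 1.40×10⁻¹¹ F.

C ≈ 14.0 pF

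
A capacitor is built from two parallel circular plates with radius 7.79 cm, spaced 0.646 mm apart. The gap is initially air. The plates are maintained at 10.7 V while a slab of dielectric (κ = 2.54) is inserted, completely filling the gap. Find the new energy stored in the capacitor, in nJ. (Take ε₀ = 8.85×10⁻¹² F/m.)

38.0 nJ

A = π(7.79 cm)² = 1.91×10⁻² m².
Initially C₁ = ε₀A/d = 8.85×10⁻¹² × 1.91×10⁻² / 6.46×10⁻⁴ = 2.61×10⁻¹⁰ F.
U₁ = 1.50×10⁻⁸ J.
Battery connected ⇒ V is held fixed. C₂ = 2.54 C₁ and U = ½CV², so U₂/U₁ = C₂/C₁ = 2.54.
U₂ = 2.54 × 1.50×10⁻⁸ = 3.80×10⁻⁸ J.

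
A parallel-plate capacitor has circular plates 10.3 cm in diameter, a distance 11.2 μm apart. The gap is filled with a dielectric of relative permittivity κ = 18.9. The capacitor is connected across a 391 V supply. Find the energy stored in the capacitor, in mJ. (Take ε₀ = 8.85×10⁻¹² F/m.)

U ≈ 9.51 mJ

A = π(10.3/2 cm)² = 8.33×10⁻³ m².
C = κε₀A/d = 18.9 × 8.85×10⁻¹² × 8.33×10⁻³ / 1.12×10⁻⁵ = 1.24×10⁻⁷ F.
U = ½CV² = ½ × 1.24×10⁻⁷ × (391)² = 9.51×10⁻³ J.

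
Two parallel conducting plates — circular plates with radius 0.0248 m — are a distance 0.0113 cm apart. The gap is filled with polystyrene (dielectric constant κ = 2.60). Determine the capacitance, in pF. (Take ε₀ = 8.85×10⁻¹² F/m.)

A = π(0.0248 m)² = 1.93×10⁻³ m².
C = κε₀A/d = 2.60 × 8.85×10⁻¹² × 1.93×10⁻³ / 1.13×10⁻⁴ = 3.93×10⁻¹⁰ F.

C ≈ 393 pF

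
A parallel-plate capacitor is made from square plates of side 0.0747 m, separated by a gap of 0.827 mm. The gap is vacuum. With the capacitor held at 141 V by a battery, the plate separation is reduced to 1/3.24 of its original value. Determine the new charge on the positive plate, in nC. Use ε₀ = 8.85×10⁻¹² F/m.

27.3 nC

A = (0.0747 m)² = 5.58×10⁻³ m².
Initially C₁ = ε₀A/d = 8.85×10⁻¹² × 5.58×10⁻³ / 8.27×10⁻⁴ = 5.97×10⁻¹¹ F.
Q₁ = 8.42×10⁻⁹ C.
Battery connected ⇒ V is held fixed. C₂ = 3.24 C₁ and Q = CV, so Q₂/Q₁ = C₂/C₁ = 3.24.
Q₂ = 3.24 × 8.42×10⁻⁹ = 2.73×10⁻⁸ C.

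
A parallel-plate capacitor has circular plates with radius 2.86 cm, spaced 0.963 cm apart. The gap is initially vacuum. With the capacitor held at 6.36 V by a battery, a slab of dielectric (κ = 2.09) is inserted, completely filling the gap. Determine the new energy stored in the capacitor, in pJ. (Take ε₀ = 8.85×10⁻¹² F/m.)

99.8 pJ

A = π(2.86 cm)² = 2.57×10⁻³ m².
Initially C₁ = ε₀A/d = 8.85×10⁻¹² × 2.57×10⁻³ / 9.63×10⁻³ = 2.36×10⁻¹² F.
U₁ = 4.78×10⁻¹¹ J.
Battery connected ⇒ V is held fixed. C₂ = 2.09 C₁ and U = ½CV², so U₂/U₁ = C₂/C₁ = 2.09.
U₂ = 2.09 × 4.78×10⁻¹¹ = 9.98×10⁻¹¹ J.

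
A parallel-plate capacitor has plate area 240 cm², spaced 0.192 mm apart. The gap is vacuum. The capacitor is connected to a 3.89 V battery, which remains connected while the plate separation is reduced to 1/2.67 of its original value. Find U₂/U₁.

U₂/U₁ ≈ 2.67

Battery connected ⇒ V is held fixed.
C₂ = 2.67 C₁ and U = ½CV², so U₂/U₁ = C₂/C₁ = 2.67.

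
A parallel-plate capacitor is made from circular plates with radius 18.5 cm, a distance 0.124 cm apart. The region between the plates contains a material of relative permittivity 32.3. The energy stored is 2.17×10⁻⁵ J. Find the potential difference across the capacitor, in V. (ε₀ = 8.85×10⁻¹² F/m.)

A = π(18.5 cm)² = 0.108 m².
C = κε₀A/d = 32.3 × 8.85×10⁻¹² × 0.108 / 1.24×10⁻³ = 2.48×10⁻⁸ F.
V = √(2U/C) = √(2 × 2.17×10⁻⁵ / 2.48×10⁻⁸) = 41.8 V.

V ≈ 41.8 V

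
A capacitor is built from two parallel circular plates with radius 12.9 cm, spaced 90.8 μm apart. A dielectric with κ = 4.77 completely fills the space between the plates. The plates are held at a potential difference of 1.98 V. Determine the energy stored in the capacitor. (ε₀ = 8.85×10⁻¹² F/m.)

U ≈ 47.6 nJ

A = π(12.9 cm)² = 5.23×10⁻² m².
C = κε₀A/d = 4.77 × 8.85×10⁻¹² × 5.23×10⁻² / 9.08×10⁻⁵ = 2.43×10⁻⁸ F.
U = ½CV² = ½ × 2.43×10⁻⁸ × (1.98)² = 4.76×10⁻⁸ J.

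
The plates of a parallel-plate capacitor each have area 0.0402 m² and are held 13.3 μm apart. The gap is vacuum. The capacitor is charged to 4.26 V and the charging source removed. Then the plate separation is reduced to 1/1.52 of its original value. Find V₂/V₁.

0.658

Isolated ⇒ Q is held fixed.
C₂ = 1.52 C₁ and V = Q/C, so V₂/V₁ = C₁/C₂ = 0.658.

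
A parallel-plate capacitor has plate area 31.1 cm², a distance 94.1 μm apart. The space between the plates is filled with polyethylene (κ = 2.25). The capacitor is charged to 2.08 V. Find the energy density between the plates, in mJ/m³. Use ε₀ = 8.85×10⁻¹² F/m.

u ≈ 4.86 mJ/m³

E = V/d = 2.08 / 9.41×10⁻⁵ = 2.21×10⁴ V/m.
u = ½κε₀E² = ½ × 2.25 × 8.85×10⁻¹² × (2.21×10⁴)² = 4.86×10⁻³ J/m³.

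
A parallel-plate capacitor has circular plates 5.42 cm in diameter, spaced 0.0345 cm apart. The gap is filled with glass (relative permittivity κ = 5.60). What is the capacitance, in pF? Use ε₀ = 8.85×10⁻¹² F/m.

C ≈ 331 pF

A = π(5.42/2 cm)² = 2.31×10⁻³ m².
C = κε₀A/d = 5.60 × 8.85×10⁻¹² × 2.31×10⁻³ / 3.45×10⁻⁴ = 3.31×10⁻¹⁰ F.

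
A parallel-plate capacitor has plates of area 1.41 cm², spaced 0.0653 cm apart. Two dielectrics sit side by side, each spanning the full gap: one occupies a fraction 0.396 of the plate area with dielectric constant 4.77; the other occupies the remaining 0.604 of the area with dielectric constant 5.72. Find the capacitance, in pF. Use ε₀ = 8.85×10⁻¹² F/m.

C ≈ 10.2 pF

A = 1.41 cm² = 1.41×10⁻⁴ m².
Side-by-side slabs ⇒ two capacitors in parallel, each spanning the full gap.
C₁ = κ₁ε₀A₁/d = 4.77 × 8.85×10⁻¹² × 5.58×10⁻⁵ / 6.53×10⁻⁴ = 3.61×10⁻¹² F.
C₂ = κ₂ε₀A₂/d = 5.72 × 8.85×10⁻¹² × 8.52×10⁻⁵ / 6.53×10⁻⁴ = 6.60×10⁻¹² F.
C = C₁ + C₂ = 1.02×10⁻¹¹ F.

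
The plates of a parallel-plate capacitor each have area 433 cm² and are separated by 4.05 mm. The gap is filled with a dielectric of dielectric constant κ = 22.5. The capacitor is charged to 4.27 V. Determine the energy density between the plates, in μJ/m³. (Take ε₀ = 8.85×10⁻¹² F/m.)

E = V/d = 4.27 / 4.05×10⁻³ = 1.05×10³ V/m.
u = ½κε₀E² = ½ × 22.5 × 8.85×10⁻¹² × (1.05×10³)² = 1.11×10⁻⁴ J/m³.

111 μJ/m³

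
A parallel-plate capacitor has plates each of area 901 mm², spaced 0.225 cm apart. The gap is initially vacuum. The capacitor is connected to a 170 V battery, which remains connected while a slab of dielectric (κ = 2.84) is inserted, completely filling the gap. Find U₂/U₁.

Battery connected ⇒ V is held fixed.
C₂ = 2.84 C₁ and U = ½CV², so U₂/U₁ = C₂/C₁ = 2.84.

U₂/U₁ ≈ 2.84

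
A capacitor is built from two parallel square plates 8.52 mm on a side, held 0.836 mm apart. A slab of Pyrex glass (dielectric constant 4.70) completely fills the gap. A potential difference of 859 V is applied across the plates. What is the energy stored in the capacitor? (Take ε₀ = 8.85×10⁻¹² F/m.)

U ≈ 1.33 μJ

A = (8.52 mm)² = 7.26×10⁻⁵ m².
C = κε₀A/d = 4.70 × 8.85×10⁻¹² × 7.26×10⁻⁵ / 8.36×10⁻⁴ = 3.61×10⁻¹² F.
U = ½CV² = ½ × 3.61×10⁻¹² × (859)² = 1.33×10⁻⁶ J.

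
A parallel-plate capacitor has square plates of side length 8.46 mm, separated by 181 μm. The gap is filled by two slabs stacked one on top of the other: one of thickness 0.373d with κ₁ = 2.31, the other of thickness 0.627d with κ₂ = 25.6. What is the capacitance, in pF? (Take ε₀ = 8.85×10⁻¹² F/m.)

A = (8.46 mm)² = 7.16×10⁻⁵ m².
Stacked slabs ⇒ two capacitors in series, each with the full plate area.
C₁ = κ₁ε₀A/d₁ = 2.31 × 8.85×10⁻¹² × 7.16×10⁻⁵ / 6.75×10⁻⁵ = 2.17×10⁻¹¹ F.
C₂ = κ₂ε₀A/d₂ = 25.6 × 8.85×10⁻¹² × 7.16×10⁻⁵ / 1.13×10⁻⁴ = 1.43×10⁻¹⁰ F.
C = (1/C₁ + 1/C₂)⁻¹ = 1.88×10⁻¹¹ F.

C ≈ 18.8 pF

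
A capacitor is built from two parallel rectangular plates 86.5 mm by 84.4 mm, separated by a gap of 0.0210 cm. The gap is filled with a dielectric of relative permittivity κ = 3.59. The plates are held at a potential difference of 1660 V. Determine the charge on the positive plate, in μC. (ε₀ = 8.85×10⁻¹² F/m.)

1.83 μC

A = 86.5 × 84.4 mm² = 7.30×10⁻³ m².
C = κε₀A/d = 3.59 × 8.85×10⁻¹² × 7.30×10⁻³ / 2.10×10⁻⁴ = 1.10×10⁻⁹ F.
Q = CV = 1.10×10⁻⁹ × 1660 = 1.83×10⁻⁶ C.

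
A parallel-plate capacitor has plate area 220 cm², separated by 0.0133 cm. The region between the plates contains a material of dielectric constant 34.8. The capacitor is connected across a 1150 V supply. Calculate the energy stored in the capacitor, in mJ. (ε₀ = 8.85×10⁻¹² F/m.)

A = 220 cm² = 2.20×10⁻² m².
C = κε₀A/d = 34.8 × 8.85×10⁻¹² × 2.20×10⁻² / 1.33×10⁻⁴ = 5.09×10⁻⁸ F.
U = ½CV² = ½ × 5.09×10⁻⁸ × (1150)² = 3.37×10⁻² J.

33.7 mJ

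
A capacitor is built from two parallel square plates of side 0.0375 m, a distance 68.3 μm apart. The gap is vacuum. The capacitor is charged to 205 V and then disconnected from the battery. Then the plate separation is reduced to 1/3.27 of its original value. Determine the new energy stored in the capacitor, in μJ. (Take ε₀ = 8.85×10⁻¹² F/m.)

A = (0.0375 m)² = 1.41×10⁻³ m².
Initially C₁ = ε₀A/d = 8.85×10⁻¹² × 1.41×10⁻³ / 6.83×10⁻⁵ = 1.82×10⁻¹⁰ F.
U₁ = 3.83×10⁻⁶ J.
Isolated ⇒ Q is held fixed. C₂ = 3.27 C₁ and U = Q²/(2C), so U₂/U₁ = C₁/C₂ = 0.306.
U₂ = 0.306 × 3.83×10⁻⁶ = 1.17×10⁻⁶ J.

1.17 μJ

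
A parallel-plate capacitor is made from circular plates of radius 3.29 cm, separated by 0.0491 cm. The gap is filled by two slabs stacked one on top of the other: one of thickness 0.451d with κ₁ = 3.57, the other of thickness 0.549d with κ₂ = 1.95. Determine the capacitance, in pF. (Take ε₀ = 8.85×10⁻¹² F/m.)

A = π(3.29 cm)² = 3.40×10⁻³ m².
Stacked slabs ⇒ two capacitors in series, each with the full plate area.
C₁ = κ₁ε₀A/d₁ = 3.57 × 8.85×10⁻¹² × 3.40×10⁻³ / 2.21×10⁻⁴ = 4.85×10⁻¹⁰ F.
C₂ = κ₂ε₀A/d₂ = 1.95 × 8.85×10⁻¹² × 3.40×10⁻³ / 2.70×10⁻⁴ = 2.18×10⁻¹⁰ F.
C = (1/C₁ + 1/C₂)⁻¹ = 1.50×10⁻¹⁰ F.

C ≈ 150 pF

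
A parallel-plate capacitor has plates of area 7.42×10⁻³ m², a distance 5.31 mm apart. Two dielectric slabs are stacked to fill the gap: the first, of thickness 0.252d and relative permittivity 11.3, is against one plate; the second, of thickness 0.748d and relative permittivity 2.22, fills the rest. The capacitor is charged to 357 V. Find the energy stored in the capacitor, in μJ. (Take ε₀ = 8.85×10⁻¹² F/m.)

Stacked slabs ⇒ two capacitors in series, each with the full plate area.
C₁ = κ₁ε₀A/d₁ = 11.3 × 8.85×10⁻¹² × 7.42×10⁻³ / 1.34×10⁻³ = 5.55×10⁻¹⁰ F.
C₂ = κ₂ε₀A/d₂ = 2.22 × 8.85×10⁻¹² × 7.42×10⁻³ / 3.97×10⁻³ = 3.67×10⁻¹¹ F.
C = (1/C₁ + 1/C₂)⁻¹ = 3.44×10⁻¹¹ F.
U = ½CV² = ½ × 3.44×10⁻¹¹ × (357)² = 2.19×10⁻⁶ J.

2.19 μJ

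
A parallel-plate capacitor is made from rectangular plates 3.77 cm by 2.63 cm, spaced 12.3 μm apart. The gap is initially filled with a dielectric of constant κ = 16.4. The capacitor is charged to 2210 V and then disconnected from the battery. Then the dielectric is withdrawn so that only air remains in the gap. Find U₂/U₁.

Isolated ⇒ Q is held fixed.
C₂ = 0.0610 C₁ and U = Q²/(2C), so U₂/U₁ = C₁/C₂ = 16.4.

16.4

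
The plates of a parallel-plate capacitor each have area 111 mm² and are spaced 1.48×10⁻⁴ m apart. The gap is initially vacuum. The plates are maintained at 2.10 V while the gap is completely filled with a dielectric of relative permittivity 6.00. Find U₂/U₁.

Battery connected ⇒ V is held fixed.
C₂ = 6.00 C₁ and U = ½CV², so U₂/U₁ = C₂/C₁ = 6.00.

6.00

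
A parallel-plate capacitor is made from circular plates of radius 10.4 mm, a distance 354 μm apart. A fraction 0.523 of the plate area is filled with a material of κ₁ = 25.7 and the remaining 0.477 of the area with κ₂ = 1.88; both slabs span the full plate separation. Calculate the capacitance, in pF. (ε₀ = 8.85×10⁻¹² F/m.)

C ≈ 122 pF

A = π(10.4 mm)² = 3.40×10⁻⁴ m².
Side-by-side slabs ⇒ two capacitors in parallel, each spanning the full gap.
C₁ = κ₁ε₀A₁/d = 25.7 × 8.85×10⁻¹² × 1.78×10⁻⁴ / 3.54×10⁻⁴ = 1.14×10⁻¹⁰ F.
C₂ = κ₂ε₀A₂/d = 1.88 × 8.85×10⁻¹² × 1.62×10⁻⁴ / 3.54×10⁻⁴ = 7.62×10⁻¹² F.
C = C₁ + C₂ = 1.22×10⁻¹⁰ F.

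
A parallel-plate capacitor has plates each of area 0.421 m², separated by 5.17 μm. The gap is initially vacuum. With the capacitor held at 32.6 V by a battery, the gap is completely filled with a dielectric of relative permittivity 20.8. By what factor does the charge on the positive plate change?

Battery connected ⇒ V is held fixed.
C₂ = 20.8 C₁ and Q = CV, so Q₂/Q₁ = C₂/C₁ = 20.8.

Q₂/Q₁ ≈ 20.8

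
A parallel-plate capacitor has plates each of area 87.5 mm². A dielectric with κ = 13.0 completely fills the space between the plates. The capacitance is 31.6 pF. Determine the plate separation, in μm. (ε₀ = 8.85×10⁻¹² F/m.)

A = 87.5 mm² = 8.75×10⁻⁵ m².
d = κε₀A/C = 13.0 × 8.85×10⁻¹² × 8.75×10⁻⁵ / 3.16×10⁻¹¹ = 3.19×10⁻⁴ m.

319 μm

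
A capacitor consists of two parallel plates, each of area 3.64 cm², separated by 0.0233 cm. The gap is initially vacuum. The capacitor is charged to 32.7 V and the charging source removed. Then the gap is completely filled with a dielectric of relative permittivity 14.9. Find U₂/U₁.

Isolated ⇒ Q is held fixed.
C₂ = 14.9 C₁ and U = Q²/(2C), so U₂/U₁ = C₁/C₂ = 0.0671.

U₂/U₁ ≈ 0.0671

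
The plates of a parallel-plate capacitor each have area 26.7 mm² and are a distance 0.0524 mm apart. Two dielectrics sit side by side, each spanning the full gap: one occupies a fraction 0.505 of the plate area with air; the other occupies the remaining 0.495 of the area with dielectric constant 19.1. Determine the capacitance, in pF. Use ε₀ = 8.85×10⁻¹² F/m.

C ≈ 44.9 pF

A = 26.7 mm² = 2.67×10⁻⁵ m².
Side-by-side slabs ⇒ two capacitors in parallel, each spanning the full gap.
C₁ = κ₁ε₀A₁/d = 1.00 × 8.85×10⁻¹² × 1.35×10⁻⁵ / 5.24×10⁻⁵ = 2.28×10⁻¹² F.
C₂ = κ₂ε₀A₂/d = 19.1 × 8.85×10⁻¹² × 1.32×10⁻⁵ / 5.24×10⁻⁵ = 4.26×10⁻¹¹ F.
C = C₁ + C₂ = 4.49×10⁻¹¹ F.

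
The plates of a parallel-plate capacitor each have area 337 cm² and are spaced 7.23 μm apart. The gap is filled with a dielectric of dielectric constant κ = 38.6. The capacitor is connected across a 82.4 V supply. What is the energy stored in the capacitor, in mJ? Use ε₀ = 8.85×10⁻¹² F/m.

U ≈ 5.41 mJ

A = 337 cm² = 3.37×10⁻² m².
C = κε₀A/d = 38.6 × 8.85×10⁻¹² × 3.37×10⁻² / 7.23×10⁻⁶ = 1.59×10⁻⁶ F.
U = ½CV² = ½ × 1.59×10⁻⁶ × (82.4)² = 5.41×10⁻³ J.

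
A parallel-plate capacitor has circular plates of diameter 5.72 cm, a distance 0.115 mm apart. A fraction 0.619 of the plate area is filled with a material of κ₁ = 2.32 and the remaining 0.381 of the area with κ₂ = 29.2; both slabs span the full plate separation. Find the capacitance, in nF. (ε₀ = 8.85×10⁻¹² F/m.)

2.48 nF

A = π(5.72/2 cm)² = 2.57×10⁻³ m².
Side-by-side slabs ⇒ two capacitors in parallel, each spanning the full gap.
C₁ = κ₁ε₀A₁/d = 2.32 × 8.85×10⁻¹² × 1.59×10⁻³ / 1.15×10⁻⁴ = 2.84×10⁻¹⁰ F.
C₂ = κ₂ε₀A₂/d = 29.2 × 8.85×10⁻¹² × 9.79×10⁻⁴ / 1.15×10⁻⁴ = 2.20×10⁻⁹ F.
C = C₁ + C₂ = 2.48×10⁻⁹ F.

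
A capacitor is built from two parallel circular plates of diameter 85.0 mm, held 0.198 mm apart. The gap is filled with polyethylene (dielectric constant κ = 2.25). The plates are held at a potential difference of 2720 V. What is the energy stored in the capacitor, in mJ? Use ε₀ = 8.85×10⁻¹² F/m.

A = π(85.0/2 mm)² = 5.67×10⁻³ m².
C = κε₀A/d = 2.25 × 8.85×10⁻¹² × 5.67×10⁻³ / 1.98×10⁻⁴ = 5.71×10⁻¹⁰ F.
U = ½CV² = ½ × 5.71×10⁻¹⁰ × (2720)² = 2.11×10⁻³ J.

2.11 mJ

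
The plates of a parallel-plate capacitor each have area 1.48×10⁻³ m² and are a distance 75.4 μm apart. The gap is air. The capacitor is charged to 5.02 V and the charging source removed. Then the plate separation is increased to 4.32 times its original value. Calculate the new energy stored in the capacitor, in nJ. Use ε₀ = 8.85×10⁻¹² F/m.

9.46 nJ

Initially C₁ = ε₀A/d = 8.85×10⁻¹² × 1.48×10⁻³ / 7.54×10⁻⁵ = 1.74×10⁻¹⁰ F.
U₁ = 2.19×10⁻⁹ J.
Isolated ⇒ Q is held fixed. C₂ = 0.231 C₁ and U = Q²/(2C), so U₂/U₁ = C₁/C₂ = 4.32.
U₂ = 4.32 × 2.19×10⁻⁹ = 9.46×10⁻⁹ J.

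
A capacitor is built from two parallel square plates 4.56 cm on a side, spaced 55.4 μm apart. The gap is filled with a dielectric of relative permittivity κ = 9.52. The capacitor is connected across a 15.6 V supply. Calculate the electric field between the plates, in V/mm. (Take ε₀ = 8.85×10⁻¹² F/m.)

E = V/d = 15.6 / 5.54×10⁻⁵ = 2.82×10⁵ V/m.

282 V/mm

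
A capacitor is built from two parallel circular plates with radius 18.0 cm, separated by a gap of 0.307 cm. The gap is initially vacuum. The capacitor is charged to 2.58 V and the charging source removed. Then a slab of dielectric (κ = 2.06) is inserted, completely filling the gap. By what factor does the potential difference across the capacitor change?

Isolated ⇒ Q is held fixed.
C₂ = 2.06 C₁ and V = Q/C, so V₂/V₁ = C₁/C₂ = 0.485.

V₂/V₁ ≈ 0.485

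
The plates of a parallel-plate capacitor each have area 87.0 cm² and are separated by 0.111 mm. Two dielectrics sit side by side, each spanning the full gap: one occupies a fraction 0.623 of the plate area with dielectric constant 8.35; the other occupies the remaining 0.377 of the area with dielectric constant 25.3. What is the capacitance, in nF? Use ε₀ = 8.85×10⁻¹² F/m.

A = 87.0 cm² = 8.70×10⁻³ m².
Side-by-side slabs ⇒ two capacitors in parallel, each spanning the full gap.
C₁ = κ₁ε₀A₁/d = 8.35 × 8.85×10⁻¹² × 5.42×10⁻³ / 1.11×10⁻⁴ = 3.61×10⁻⁹ F.
C₂ = κ₂ε₀A₂/d = 25.3 × 8.85×10⁻¹² × 3.28×10⁻³ / 1.11×10⁻⁴ = 6.62×10⁻⁹ F.
C = C₁ + C₂ = 1.02×10⁻⁸ F.

C ≈ 10.2 nF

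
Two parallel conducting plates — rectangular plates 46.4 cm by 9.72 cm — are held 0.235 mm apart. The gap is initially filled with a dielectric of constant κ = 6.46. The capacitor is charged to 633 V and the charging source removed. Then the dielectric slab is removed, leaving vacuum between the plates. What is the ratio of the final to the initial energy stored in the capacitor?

Isolated ⇒ Q is held fixed.
C₂ = 0.155 C₁ and U = Q²/(2C), so U₂/U₁ = C₁/C₂ = 6.46.

U₂/U₁ ≈ 6.46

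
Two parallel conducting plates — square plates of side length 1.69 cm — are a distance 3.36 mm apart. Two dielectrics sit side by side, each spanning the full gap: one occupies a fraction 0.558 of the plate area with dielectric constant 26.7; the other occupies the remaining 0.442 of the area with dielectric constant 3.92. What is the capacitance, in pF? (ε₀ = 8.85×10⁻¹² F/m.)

C ≈ 12.5 pF

A = (1.69 cm)² = 2.86×10⁻⁴ m².
Side-by-side slabs ⇒ two capacitors in parallel, each spanning the full gap.
C₁ = κ₁ε₀A₁/d = 26.7 × 8.85×10⁻¹² × 1.59×10⁻⁴ / 3.36×10⁻³ = 1.12×10⁻¹¹ F.
C₂ = κ₂ε₀A₂/d = 3.92 × 8.85×10⁻¹² × 1.26×10⁻⁴ / 3.36×10⁻³ = 1.30×10⁻¹² F.
C = C₁ + C₂ = 1.25×10⁻¹¹ F.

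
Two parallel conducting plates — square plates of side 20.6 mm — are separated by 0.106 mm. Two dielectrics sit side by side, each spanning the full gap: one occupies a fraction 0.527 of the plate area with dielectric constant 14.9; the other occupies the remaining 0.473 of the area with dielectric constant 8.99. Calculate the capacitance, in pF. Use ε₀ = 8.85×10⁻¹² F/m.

A = (20.6 mm)² = 4.24×10⁻⁴ m².
Side-by-side slabs ⇒ two capacitors in parallel, each spanning the full gap.
C₁ = κ₁ε₀A₁/d = 14.9 × 8.85×10⁻¹² × 2.24×10⁻⁴ / 1.06×10⁻⁴ = 2.78×10⁻¹⁰ F.
C₂ = κ₂ε₀A₂/d = 8.99 × 8.85×10⁻¹² × 2.01×10⁻⁴ / 1.06×10⁻⁴ = 1.51×10⁻¹⁰ F.
C = C₁ + C₂ = 4.29×10⁻¹⁰ F.

C ≈ 429 pF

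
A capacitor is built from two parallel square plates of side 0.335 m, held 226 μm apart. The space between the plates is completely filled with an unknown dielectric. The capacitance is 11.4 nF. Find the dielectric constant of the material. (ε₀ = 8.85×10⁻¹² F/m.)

A = (0.335 m)² = 0.112 m².
κ = Cd/(ε₀A) = 1.14×10⁻⁸ × 2.26×10⁻⁴ / (8.85×10⁻¹² × 0.112) = 2.59.

2.59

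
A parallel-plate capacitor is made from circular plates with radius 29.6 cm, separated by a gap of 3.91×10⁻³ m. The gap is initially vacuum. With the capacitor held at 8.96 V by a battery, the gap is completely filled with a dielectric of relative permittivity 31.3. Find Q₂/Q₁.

31.3

Battery connected ⇒ V is held fixed.
C₂ = 31.3 C₁ and Q = CV, so Q₂/Q₁ = C₂/C₁ = 31.3.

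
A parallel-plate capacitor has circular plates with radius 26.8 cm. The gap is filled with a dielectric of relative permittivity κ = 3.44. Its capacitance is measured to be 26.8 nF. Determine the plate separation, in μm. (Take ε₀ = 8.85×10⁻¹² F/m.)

d ≈ 256 μm

A = π(26.8 cm)² = 0.226 m².
d = κε₀A/C = 3.44 × 8.85×10⁻¹² × 0.226 / 2.68×10⁻⁸ = 2.56×10⁻⁴ m.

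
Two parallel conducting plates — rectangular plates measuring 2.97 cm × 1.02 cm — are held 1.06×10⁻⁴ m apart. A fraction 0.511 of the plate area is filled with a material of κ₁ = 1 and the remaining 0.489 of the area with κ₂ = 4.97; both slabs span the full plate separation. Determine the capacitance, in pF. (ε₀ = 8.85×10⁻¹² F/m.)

74.4 pF

A = 2.97 × 1.02 cm² = 3.03×10⁻⁴ m².
Side-by-side slabs ⇒ two capacitors in parallel, each spanning the full gap.
C₁ = κ₁ε₀A₁/d = 1.00 × 8.85×10⁻¹² × 1.55×10⁻⁴ / 1.06×10⁻⁴ = 1.29×10⁻¹¹ F.
C₂ = κ₂ε₀A₂/d = 4.97 × 8.85×10⁻¹² × 1.48×10⁻⁴ / 1.06×10⁻⁴ = 6.15×10⁻¹¹ F.
C = C₁ + C₂ = 7.44×10⁻¹¹ F.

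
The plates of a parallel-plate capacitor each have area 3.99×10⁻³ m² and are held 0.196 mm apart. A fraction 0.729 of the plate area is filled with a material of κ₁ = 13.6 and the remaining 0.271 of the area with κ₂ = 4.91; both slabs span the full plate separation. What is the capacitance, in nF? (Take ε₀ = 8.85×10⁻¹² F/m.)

Side-by-side slabs ⇒ two capacitors in parallel, each spanning the full gap.
C₁ = κ₁ε₀A₁/d = 13.6 × 8.85×10⁻¹² × 2.91×10⁻³ / 1.96×10⁻⁴ = 1.79×10⁻⁹ F.
C₂ = κ₂ε₀A₂/d = 4.91 × 8.85×10⁻¹² × 1.08×10⁻³ / 1.96×10⁻⁴ = 2.40×10⁻¹⁰ F.
C = C₁ + C₂ = 2.03×10⁻⁹ F.

C ≈ 2.03 nF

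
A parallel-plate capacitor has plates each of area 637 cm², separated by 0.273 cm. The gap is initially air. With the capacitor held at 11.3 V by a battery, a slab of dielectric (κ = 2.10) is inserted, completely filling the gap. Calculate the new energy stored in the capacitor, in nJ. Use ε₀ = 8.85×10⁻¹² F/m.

A = 637 cm² = 6.37×10⁻² m².
Initially C₁ = ε₀A/d = 8.85×10⁻¹² × 6.37×10⁻² / 2.73×10⁻³ = 2.06×10⁻¹⁰ F.
U₁ = 1.32×10⁻⁸ J.
Battery connected ⇒ V is held fixed. C₂ = 2.10 C₁ and U = ½CV², so U₂/U₁ = C₂/C₁ = 2.10.
U₂ = 2.10 × 1.32×10⁻⁸ = 2.77×10⁻⁸ J.

U ≈ 27.7 nJ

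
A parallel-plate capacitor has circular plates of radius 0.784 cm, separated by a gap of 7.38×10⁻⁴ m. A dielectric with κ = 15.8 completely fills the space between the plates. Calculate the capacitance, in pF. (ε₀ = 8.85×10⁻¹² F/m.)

A = π(0.784 cm)² = 1.93×10⁻⁴ m².
C = κε₀A/d = 15.8 × 8.85×10⁻¹² × 1.93×10⁻⁴ / 7.38×10⁻⁴ = 3.66×10⁻¹¹ F.

C ≈ 36.6 pF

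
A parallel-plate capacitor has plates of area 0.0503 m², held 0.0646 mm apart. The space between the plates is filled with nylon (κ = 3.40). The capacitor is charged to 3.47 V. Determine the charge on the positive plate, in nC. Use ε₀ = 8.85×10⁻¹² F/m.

81.3 nC

C = κε₀A/d = 3.40 × 8.85×10⁻¹² × 5.03×10⁻² / 6.46×10⁻⁵ = 2.34×10⁻⁸ F.
Q = CV = 2.34×10⁻⁸ × 3.47 = 8.13×10⁻⁸ C.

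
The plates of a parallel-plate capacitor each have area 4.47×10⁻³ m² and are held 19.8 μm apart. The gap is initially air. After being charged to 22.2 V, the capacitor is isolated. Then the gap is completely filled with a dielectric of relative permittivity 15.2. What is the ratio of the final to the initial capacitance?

C₂/C₁ ≈ 15.2

C = κε₀A/d scales with κ, so C₂/C₁ = κ = 15.2.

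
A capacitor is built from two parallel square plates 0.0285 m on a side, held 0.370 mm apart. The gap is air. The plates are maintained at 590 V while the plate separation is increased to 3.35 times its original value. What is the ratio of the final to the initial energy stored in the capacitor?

U₂/U₁ ≈ 0.299

Battery connected ⇒ V is held fixed.
C₂ = 0.299 C₁ and U = ½CV², so U₂/U₁ = C₂/C₁ = 0.299.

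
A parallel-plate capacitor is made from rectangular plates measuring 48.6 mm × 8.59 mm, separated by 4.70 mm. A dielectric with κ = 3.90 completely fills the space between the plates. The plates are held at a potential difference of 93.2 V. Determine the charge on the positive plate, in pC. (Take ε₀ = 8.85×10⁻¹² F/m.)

Q ≈ 286 pC

A = 48.6 × 8.59 mm² = 4.17×10⁻⁴ m².
C = κε₀A/d = 3.90 × 8.85×10⁻¹² × 4.17×10⁻⁴ / 4.70×10⁻³ = 3.07×10⁻¹² F.
Q = CV = 3.07×10⁻¹² × 93.2 = 2.86×10⁻¹⁰ C.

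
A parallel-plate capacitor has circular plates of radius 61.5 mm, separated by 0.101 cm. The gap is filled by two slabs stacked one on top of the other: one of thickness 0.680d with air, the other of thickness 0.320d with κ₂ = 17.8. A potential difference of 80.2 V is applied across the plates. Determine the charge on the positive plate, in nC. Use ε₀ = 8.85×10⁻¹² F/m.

A = π(61.5 mm)² = 1.19×10⁻² m².
Stacked slabs ⇒ two capacitors in series, each with the full plate area.
C₁ = κ₁ε₀A/d₁ = 1.00 × 8.85×10⁻¹² × 1.19×10⁻² / 6.87×10⁻⁴ = 1.53×10⁻¹⁰ F.
C₂ = κ₂ε₀A/d₂ = 17.8 × 8.85×10⁻¹² × 1.19×10⁻² / 3.23×10⁻⁴ = 5.79×10⁻⁹ F.
C = (1/C₁ + 1/C₂)⁻¹ = 1.49×10⁻¹⁰ F.
Q = CV = 1.49×10⁻¹⁰ × 80.2 = 1.20×10⁻⁸ C.

Q ≈ 12.0 nC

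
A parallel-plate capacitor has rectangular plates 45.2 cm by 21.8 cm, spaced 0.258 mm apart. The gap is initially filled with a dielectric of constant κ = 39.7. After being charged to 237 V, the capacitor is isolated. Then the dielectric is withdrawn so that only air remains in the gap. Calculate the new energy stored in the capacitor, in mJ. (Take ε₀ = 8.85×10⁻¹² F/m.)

150 mJ

A = 45.2 × 21.8 cm² = 9.85×10⁻² m².
Initially C₁ = κε₀A/d = 39.7 × 8.85×10⁻¹² × 9.85×10⁻² / 2.58×10⁻⁴ = 1.34×10⁻⁷ F.
U₁ = 3.77×10⁻³ J.
Isolated ⇒ Q is held fixed. C₂ = 0.0252 C₁ and U = Q²/(2C), so U₂/U₁ = C₁/C₂ = 39.7.
U₂ = 39.7 × 3.77×10⁻³ = 0.150 J.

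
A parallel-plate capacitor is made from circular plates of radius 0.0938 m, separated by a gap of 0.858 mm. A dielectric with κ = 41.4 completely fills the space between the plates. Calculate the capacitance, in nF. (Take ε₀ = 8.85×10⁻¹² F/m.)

C ≈ 11.8 nF

A = π(0.0938 m)² = 2.76×10⁻² m².
C = κε₀A/d = 41.4 × 8.85×10⁻¹² × 2.76×10⁻² / 8.58×10⁻⁴ = 1.18×10⁻⁸ F.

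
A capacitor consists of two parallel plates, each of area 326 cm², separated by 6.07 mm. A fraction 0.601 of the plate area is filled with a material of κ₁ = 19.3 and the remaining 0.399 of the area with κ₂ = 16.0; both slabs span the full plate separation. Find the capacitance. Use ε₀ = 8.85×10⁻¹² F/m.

0.855 nF

A = 326 cm² = 3.26×10⁻² m².
Side-by-side slabs ⇒ two capacitors in parallel, each spanning the full gap.
C₁ = κ₁ε₀A₁/d = 19.3 × 8.85×10⁻¹² × 1.96×10⁻² / 6.07×10⁻³ = 5.51×10⁻¹⁰ F.
C₂ = κ₂ε₀A₂/d = 16.0 × 8.85×10⁻¹² × 1.30×10⁻² / 6.07×10⁻³ = 3.03×10⁻¹⁰ F.
C = C₁ + C₂ = 8.55×10⁻¹⁰ F.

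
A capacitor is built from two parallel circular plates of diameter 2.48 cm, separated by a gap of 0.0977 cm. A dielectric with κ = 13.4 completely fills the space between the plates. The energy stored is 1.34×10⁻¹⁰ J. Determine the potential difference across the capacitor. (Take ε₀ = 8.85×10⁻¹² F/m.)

2.14 V

A = π(2.48/2 cm)² = 4.83×10⁻⁴ m².
C = κε₀A/d = 13.4 × 8.85×10⁻¹² × 4.83×10⁻⁴ / 9.77×10⁻⁴ = 5.86×10⁻¹¹ F.
V = √(2U/C) = √(2 × 1.34×10⁻¹⁰ / 5.86×10⁻¹¹) = 2.14 V.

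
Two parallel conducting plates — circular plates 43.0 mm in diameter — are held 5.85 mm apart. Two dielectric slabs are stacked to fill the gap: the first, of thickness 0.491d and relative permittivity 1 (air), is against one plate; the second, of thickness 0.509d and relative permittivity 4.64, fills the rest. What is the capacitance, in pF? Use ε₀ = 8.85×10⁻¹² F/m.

3.66 pF

A = π(43.0/2 mm)² = 1.45×10⁻³ m².
Stacked slabs ⇒ two capacitors in series, each with the full plate area.
C₁ = κ₁ε₀A/d₁ = 1.00 × 8.85×10⁻¹² × 1.45×10⁻³ / 2.87×10⁻³ = 4.47×10⁻¹² F.
C₂ = κ₂ε₀A/d₂ = 4.64 × 8.85×10⁻¹² × 1.45×10⁻³ / 2.98×10⁻³ = 2.00×10⁻¹¹ F.
C = (1/C₁ + 1/C₂)⁻¹ = 3.66×10⁻¹² F.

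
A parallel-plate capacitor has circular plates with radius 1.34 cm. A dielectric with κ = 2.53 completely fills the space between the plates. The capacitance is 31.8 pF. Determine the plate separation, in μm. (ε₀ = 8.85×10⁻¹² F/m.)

397 μm

A = π(1.34 cm)² = 5.64×10⁻⁴ m².
d = κε₀A/C = 2.53 × 8.85×10⁻¹² × 5.64×10⁻⁴ / 3.18×10⁻¹¹ = 3.97×10⁻⁴ m.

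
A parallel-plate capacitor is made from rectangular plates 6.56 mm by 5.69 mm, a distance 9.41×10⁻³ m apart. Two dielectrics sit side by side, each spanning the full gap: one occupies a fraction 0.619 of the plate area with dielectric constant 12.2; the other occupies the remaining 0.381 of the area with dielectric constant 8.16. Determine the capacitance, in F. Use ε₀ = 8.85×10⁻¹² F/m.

A = 6.56 × 5.69 mm² = 3.73×10⁻⁵ m².
Side-by-side slabs ⇒ two capacitors in parallel, each spanning the full gap.
C₁ = κ₁ε₀A₁/d = 12.2 × 8.85×10⁻¹² × 2.31×10⁻⁵ / 9.41×10⁻³ = 2.65×10⁻¹³ F.
C₂ = κ₂ε₀A₂/d = 8.16 × 8.85×10⁻¹² × 1.42×10⁻⁵ / 9.41×10⁻³ = 1.09×10⁻¹³ F.
C = C₁ + C₂ = 3.74×10⁻¹³ F.

C ≈ 3.74×10⁻¹³ F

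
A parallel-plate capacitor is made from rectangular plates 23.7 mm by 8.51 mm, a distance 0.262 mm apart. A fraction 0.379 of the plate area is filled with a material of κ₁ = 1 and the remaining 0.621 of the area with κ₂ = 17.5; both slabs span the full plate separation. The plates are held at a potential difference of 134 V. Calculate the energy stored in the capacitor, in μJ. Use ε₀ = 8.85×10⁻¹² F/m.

0.688 μJ

A = 23.7 × 8.51 mm² = 2.02×10⁻⁴ m².
Side-by-side slabs ⇒ two capacitors in parallel, each spanning the full gap.
C₁ = κ₁ε₀A₁/d = 1.00 × 8.85×10⁻¹² × 7.64×10⁻⁵ / 2.62×10⁻⁴ = 2.58×10⁻¹² F.
C₂ = κ₂ε₀A₂/d = 17.5 × 8.85×10⁻¹² × 1.25×10⁻⁴ / 2.62×10⁻⁴ = 7.40×10⁻¹¹ F.
C = C₁ + C₂ = 7.66×10⁻¹¹ F.
U = ½CV² = ½ × 7.66×10⁻¹¹ × (134)² = 6.88×10⁻⁷ J.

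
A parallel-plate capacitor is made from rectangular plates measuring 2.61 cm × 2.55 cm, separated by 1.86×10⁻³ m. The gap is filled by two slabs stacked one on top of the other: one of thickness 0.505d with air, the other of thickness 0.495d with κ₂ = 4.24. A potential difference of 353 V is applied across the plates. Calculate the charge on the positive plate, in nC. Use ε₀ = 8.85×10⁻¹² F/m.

1.80 nC

A = 2.61 × 2.55 cm² = 6.66×10⁻⁴ m².
Stacked slabs ⇒ two capacitors in series, each with the full plate area.
C₁ = κ₁ε₀A/d₁ = 1.00 × 8.85×10⁻¹² × 6.66×10⁻⁴ / 9.39×10⁻⁴ = 6.27×10⁻¹² F.
C₂ = κ₂ε₀A/d₂ = 4.24 × 8.85×10⁻¹² × 6.66×10⁻⁴ / 9.21×10⁻⁴ = 2.71×10⁻¹¹ F.
C = (1/C₁ + 1/C₂)⁻¹ = 5.09×10⁻¹² F.
Q = CV = 5.09×10⁻¹² × 353 = 1.80×10⁻⁹ C.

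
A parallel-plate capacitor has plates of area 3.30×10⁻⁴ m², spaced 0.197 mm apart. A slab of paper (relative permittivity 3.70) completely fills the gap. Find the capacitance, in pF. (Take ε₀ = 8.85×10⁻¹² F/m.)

C = κε₀A/d = 3.70 × 8.85×10⁻¹² × 3.30×10⁻⁴ / 1.97×10⁻⁴ = 5.49×10⁻¹¹ F.

54.9 pF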